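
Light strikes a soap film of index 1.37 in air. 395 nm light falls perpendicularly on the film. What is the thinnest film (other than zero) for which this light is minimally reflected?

Ray reflecting at the top interface goes from n = 1.0 toward n = 1.37: a half-wave phase shift.
At the lower boundary (n = 1.37 to n = 1.0) the reflected ray undergoes no phase shift.
The two reflections differ by half a wavelength.
For minimum reflection here: 2 n t = m λ.
Minimum nonzero at m = 1: t = λ / (2 n) = 395 / (2 × 1.37) = 144 nm.

144 nm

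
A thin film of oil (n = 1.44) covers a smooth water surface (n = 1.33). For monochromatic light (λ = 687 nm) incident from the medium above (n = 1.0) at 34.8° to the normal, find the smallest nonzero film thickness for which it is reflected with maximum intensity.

130 nm

At the upper boundary (n = 1.0 to n = 1.44) the reflected ray undergoes a half-wave phase shift.
Bottom surface (1.44 → 1.33): reflection off a lower-index medium gives no phase shift.
Net: one phase inversion between the two reflected rays.
For strong reflection here: 2 n t cos θ_r = (m + ½) λ.
Snell's law: 1.0 sin 34.8° = 1.44 sin θ_r → sin θ_r = 0.396, cos θ_r = 0.918.
Minimum at m = 0: t = λ / (4 n cos θ_r) = 687 / (4 × 1.44 × 0.918) = 130 nm.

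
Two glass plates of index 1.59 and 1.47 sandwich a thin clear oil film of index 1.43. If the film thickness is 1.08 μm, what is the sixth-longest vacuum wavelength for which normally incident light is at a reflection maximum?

Top surface (1.59 → 1.43): reflection off a lower-index medium gives no phase shift.
Bottom surface (1.43 → 1.47): reflection off a higher-index medium gives a half-wave phase shift.
Net: one phase inversion between the two reflected rays.
For maximum reflection here: 2 n t = (m + ½) λ.
λ = 2 n t / (m + ½). The sixth-longest wavelength is m = 5: λ = 2 × 1.43 × 1080 / 5.50 = 562 nm.

562 nm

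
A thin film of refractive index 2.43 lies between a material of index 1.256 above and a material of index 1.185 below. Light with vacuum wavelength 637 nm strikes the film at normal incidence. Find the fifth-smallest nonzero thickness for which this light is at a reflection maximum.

Ray reflecting at the top interface goes from n = 1.256 toward n = 2.43: a half-wave phase shift.
Ray reflecting at the bottom interface goes from n = 2.43 toward n = 1.185: no phase shift.
Net: one phase inversion between the two reflected rays.
So the condition for constructive reflection is 2 n t = (m + ½) λ.
The fifth-smallest nonzero thickness corresponds to m = 4: t = (m + ½) λ / (2 n) = 4.50 × 637 / (2 × 2.43) = 590 nm.

590 nm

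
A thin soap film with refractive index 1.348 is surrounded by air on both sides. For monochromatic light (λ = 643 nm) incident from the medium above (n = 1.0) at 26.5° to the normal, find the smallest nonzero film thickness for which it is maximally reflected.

126 nm

At the upper boundary (n = 1.0 to n = 1.348) the reflected ray undergoes a half-wave phase shift.
Ray reflecting at the bottom interface goes from n = 1.348 toward n = 1.0: no phase shift.
Net: one phase inversion between the two reflected rays.
For strong reflection here: 2 n t cos θ_r = (m + ½) λ.
Snell's law: 1.0 sin 26.5° = 1.348 sin θ_r → sin θ_r = 0.331, cos θ_r = 0.944.
Minimum at m = 0: t = λ / (4 n cos θ_r) = 643 / (4 × 1.348 × 0.944) = 126 nm.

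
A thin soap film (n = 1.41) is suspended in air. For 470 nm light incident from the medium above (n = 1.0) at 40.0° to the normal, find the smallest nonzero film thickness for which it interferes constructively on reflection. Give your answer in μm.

0.0936 μm

Top surface (1.0 → 1.41): reflection off a higher-index medium gives a half-wave phase shift.
At the lower boundary (n = 1.41 to n = 1.0) the reflected ray undergoes no phase shift.
Exactly one π shift → a net half-wave offset.
With one net inversion, constructive interference in reflection requires 2 n t cos θ_r = (m + ½) λ.
Snell's law: 1.0 sin 40.0° = 1.41 sin θ_r → sin θ_r = 0.456, cos θ_r = 0.890.
Minimum at m = 0: t = λ / (4 n cos θ_r) = 470 / (4 × 1.41 × 0.890) = 93.6 nm.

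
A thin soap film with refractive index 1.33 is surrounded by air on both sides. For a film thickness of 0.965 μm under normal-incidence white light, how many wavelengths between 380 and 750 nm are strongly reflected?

Top surface (1.0 → 1.33): reflection off a higher-index medium gives a half-wave phase shift.
At the lower boundary (n = 1.33 to n = 1.0) the reflected ray undergoes no phase shift.
Exactly one π shift → a net half-wave offset.
With one net inversion, constructive interference in reflection requires 2 n t = (m + ½) λ.
λ = 2 n t / (m + ½) = 2567 / (m + ½) nm.
m=2: 1027 nm (IR); m=3: 733 nm (visible); m=4: 570 nm (visible); m=5: 467 nm (visible); m=6: 395 nm (visible); m=7: 342 nm (UV).

4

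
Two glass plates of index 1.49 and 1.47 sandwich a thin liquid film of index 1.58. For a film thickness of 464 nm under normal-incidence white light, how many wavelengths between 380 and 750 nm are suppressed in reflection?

2

At the upper boundary (n = 1.49 to n = 1.58) the reflected ray undergoes a half-wave phase shift.
Ray reflecting at the bottom interface goes from n = 1.58 toward n = 1.47: no phase shift.
The two reflections differ by half a wavelength.
So the condition for destructive reflection is 2 n t = m λ.
λ = 2 n t / m = 1466 / m nm.
m=1: 1466 nm (IR); m=2: 733 nm (visible); m=3: 489 nm (visible); m=4: 367 nm (UV).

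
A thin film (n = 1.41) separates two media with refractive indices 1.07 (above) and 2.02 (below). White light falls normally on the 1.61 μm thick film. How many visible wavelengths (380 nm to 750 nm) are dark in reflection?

Ray reflecting at the top interface goes from n = 1.07 toward n = 1.41: a half-wave phase shift.
Bottom surface (1.41 → 2.02): reflection off a higher-index medium gives a half-wave phase shift.
Zero or two π shifts → no net half-wave offset.
With no net inversion, destructive interference in reflection requires 2 n t = (m + ½) λ.
λ = 2 n t / (m + ½) = 4540 / (m + ½) nm.
m=5: 825 nm (IR); m=6: 698 nm (visible); m=7: 605 nm (visible); m=8: 534 nm (visible); m=9: 478 nm (visible); m=10: 432 nm (visible); m=11: 395 nm (visible); m=12: 363 nm (UV).

6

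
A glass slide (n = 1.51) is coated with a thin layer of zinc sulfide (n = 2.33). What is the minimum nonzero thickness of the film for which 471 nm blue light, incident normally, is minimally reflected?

Ray reflecting at the top interface goes from n = 1.0 toward n = 2.33: a half-wave phase shift.
At the lower boundary (n = 2.33 to n = 1.51) the reflected ray undergoes no phase shift.
The two reflections differ by half a wavelength.
For minimum reflection here: 2 n t = m λ.
Minimum nonzero at m = 1: t = λ / (2 n) = 471 / (2 × 2.33) = 101 nm.

101 nm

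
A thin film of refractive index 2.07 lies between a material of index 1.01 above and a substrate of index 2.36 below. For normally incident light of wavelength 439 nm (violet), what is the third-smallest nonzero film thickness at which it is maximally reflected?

318 nm

At the upper boundary (n = 1.01 to n = 2.07) the reflected ray undergoes a half-wave phase shift.
At the lower boundary (n = 2.07 to n = 2.36) the reflected ray undergoes a half-wave phase shift.
Net: no relative phase inversion (both shifts match).
So the condition for constructive reflection is 2 n t = m λ.
The third-smallest nonzero thickness corresponds to m = 3: t = m λ / (2 n) = 3.00 × 439 / (2 × 2.07) = 318 nm.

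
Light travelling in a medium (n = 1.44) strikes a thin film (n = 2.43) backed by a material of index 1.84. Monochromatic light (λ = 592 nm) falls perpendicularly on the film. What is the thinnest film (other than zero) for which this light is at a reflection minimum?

122 nm

Top surface (1.44 → 2.43): reflection off a higher-index medium gives a half-wave phase shift.
Bottom surface (2.43 → 1.84): reflection off a lower-index medium gives no phase shift.
Exactly one π shift → a net half-wave offset.
With one net inversion, destructive interference in reflection requires 2 n t = m λ.
Minimum nonzero at m = 1: t = λ / (2 n) = 592 / (2 × 2.43) = 122 nm.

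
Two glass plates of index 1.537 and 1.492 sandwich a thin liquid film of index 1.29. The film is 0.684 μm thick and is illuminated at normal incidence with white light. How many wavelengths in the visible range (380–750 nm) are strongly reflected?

3

Ray reflecting at the top interface goes from n = 1.537 toward n = 1.29: no phase shift.
Ray reflecting at the bottom interface goes from n = 1.29 toward n = 1.492: a half-wave phase shift.
The two reflections differ by half a wavelength.
So the condition for constructive reflection is 2 n t = (m + ½) λ.
λ = 2 n t / (m + ½) = 1765 / (m + ½) nm.
m=1: 1176 nm (IR); m=2: 706 nm (visible); m=3: 504 nm (visible); m=4: 392 nm (visible); m=5: 321 nm (UV).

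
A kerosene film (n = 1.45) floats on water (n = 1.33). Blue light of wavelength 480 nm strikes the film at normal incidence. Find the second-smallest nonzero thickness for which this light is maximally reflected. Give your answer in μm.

0.248 μm

At the upper boundary (n = 1.0 to n = 1.45) the reflected ray undergoes a half-wave phase shift.
At the lower boundary (n = 1.45 to n = 1.33) the reflected ray undergoes no phase shift.
The two reflections differ by half a wavelength.
With one net inversion, constructive interference in reflection requires 2 n t = (m + ½) λ.
The second-smallest nonzero thickness corresponds to m = 1: t = (m + ½) λ / (2 n) = 1.50 × 480 / (2 × 1.45) = 248 nm.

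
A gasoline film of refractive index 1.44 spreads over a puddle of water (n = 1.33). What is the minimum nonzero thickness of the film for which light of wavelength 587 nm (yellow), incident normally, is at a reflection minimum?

Ray reflecting at the top interface goes from n = 1.0 toward n = 1.44: a half-wave phase shift.
Bottom surface (1.44 → 1.33): reflection off a lower-index medium gives no phase shift.
Exactly one π shift → a net half-wave offset.
With one net inversion, destructive interference in reflection requires 2 n t = m λ.
Minimum nonzero at m = 1: t = λ / (2 n) = 587 / (2 × 1.44) = 204 nm.

204 nm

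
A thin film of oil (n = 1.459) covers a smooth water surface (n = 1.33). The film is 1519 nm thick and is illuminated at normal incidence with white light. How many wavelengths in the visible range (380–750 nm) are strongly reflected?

6

At the upper boundary (n = 1.0 to n = 1.459) the reflected ray undergoes a half-wave phase shift.
Ray reflecting at the bottom interface goes from n = 1.459 toward n = 1.33: no phase shift.
Exactly one π shift → a net half-wave offset.
For bright reflection here: 2 n t = (m + ½) λ.
λ = 2 n t / (m + ½) = 4432 / (m + ½) nm.
m=5: 806 nm (IR); m=6: 682 nm (visible); m=7: 591 nm (visible); m=8: 521 nm (visible); m=9: 467 nm (visible); m=10: 422 nm (visible); m=11: 385 nm (visible); m=12: 355 nm (UV).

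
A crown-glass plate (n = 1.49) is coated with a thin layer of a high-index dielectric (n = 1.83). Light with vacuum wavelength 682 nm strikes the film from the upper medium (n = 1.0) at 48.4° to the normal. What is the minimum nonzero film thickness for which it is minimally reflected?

204 nm

Ray reflecting at the top interface goes from n = 1.0 toward n = 1.83: a half-wave phase shift.
Ray reflecting at the bottom interface goes from n = 1.83 toward n = 1.49: no phase shift.
Net: one phase inversion between the two reflected rays.
With one net inversion, destructive interference in reflection requires 2 n t cos θ_r = m λ.
Snell's law: 1.0 sin 48.4° = 1.83 sin θ_r → sin θ_r = 0.409, cos θ_r = 0.913.
Minimum nonzero at m = 1: t = λ / (2 n cos θ_r) = 682 / (2 × 1.83 × 0.913) = 204 nm.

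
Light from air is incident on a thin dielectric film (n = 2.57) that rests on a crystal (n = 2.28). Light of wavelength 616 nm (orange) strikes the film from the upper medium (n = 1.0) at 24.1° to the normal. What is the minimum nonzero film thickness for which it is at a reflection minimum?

121 nm

Top surface (1.0 → 2.57): reflection off a higher-index medium gives a half-wave phase shift.
Bottom surface (2.57 → 2.28): reflection off a lower-index medium gives no phase shift.
Net: one phase inversion between the two reflected rays.
So the condition for destructive reflection is 2 n t cos θ_r = m λ.
Snell's law: 1.0 sin 24.1° = 2.57 sin θ_r → sin θ_r = 0.159, cos θ_r = 0.987.
Minimum nonzero at m = 1: t = λ / (2 n cos θ_r) = 616 / (2 × 2.57 × 0.987) = 121 nm.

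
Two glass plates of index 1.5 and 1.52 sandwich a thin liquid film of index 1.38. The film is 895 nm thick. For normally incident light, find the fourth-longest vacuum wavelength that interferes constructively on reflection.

Top surface (1.5 → 1.38): reflection off a lower-index medium gives no phase shift.
Bottom surface (1.38 → 1.52): reflection off a higher-index medium gives a half-wave phase shift.
Net: one phase inversion between the two reflected rays.
For bright reflection here: 2 n t = (m + ½) λ.
λ = 2 n t / (m + ½). The fourth-longest wavelength is m = 3: λ = 2 × 1.38 × 895 / 3.50 = 706 nm.

706 nm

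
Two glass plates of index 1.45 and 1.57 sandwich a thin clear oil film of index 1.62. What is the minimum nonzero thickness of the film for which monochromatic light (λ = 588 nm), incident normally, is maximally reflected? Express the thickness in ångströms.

Top surface (1.45 → 1.62): reflection off a higher-index medium gives a half-wave phase shift.
Ray reflecting at the bottom interface goes from n = 1.62 toward n = 1.57: no phase shift.
Net: one phase inversion between the two reflected rays.
So the condition for constructive reflection is 2 n t = (m + ½) λ.
Minimum at m = 0: t = λ / (4 n) = 588 / (4 × 1.62) = 90.7 nm.

907 Å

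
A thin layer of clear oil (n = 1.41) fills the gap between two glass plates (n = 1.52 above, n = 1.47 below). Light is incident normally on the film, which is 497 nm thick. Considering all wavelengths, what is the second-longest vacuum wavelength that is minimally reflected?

Top surface (1.52 → 1.41): reflection off a lower-index medium gives no phase shift.
Bottom surface (1.41 → 1.47): reflection off a higher-index medium gives a half-wave phase shift.
The two reflections differ by half a wavelength.
With one net inversion, destructive interference in reflection requires 2 n t = m λ.
λ = 2 n t / m. The second-longest wavelength is m = 2: λ = 2 × 1.41 × 497 / 2.00 = 701 nm.

701 nm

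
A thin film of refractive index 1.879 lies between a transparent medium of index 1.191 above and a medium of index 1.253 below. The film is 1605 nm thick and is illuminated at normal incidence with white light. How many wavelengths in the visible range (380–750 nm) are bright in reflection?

8

Top surface (1.191 → 1.879): reflection off a higher-index medium gives a half-wave phase shift.
At the lower boundary (n = 1.879 to n = 1.253) the reflected ray undergoes no phase shift.
Net: one phase inversion between the two reflected rays.
So the condition for constructive reflection is 2 n t = (m + ½) λ.
λ = 2 n t / (m + ½) = 6032 / (m + ½) nm.
m=7: 804 nm (IR); m=8: 710 nm (visible); m=9: 635 nm (visible); m=10: 574 nm (visible); m=11: 524 nm (visible); m=12: 483 nm (visible); m=13: 447 nm (visible); m=14: 416 nm (visible); m=15: 389 nm (visible); m=16: 366 nm (UV).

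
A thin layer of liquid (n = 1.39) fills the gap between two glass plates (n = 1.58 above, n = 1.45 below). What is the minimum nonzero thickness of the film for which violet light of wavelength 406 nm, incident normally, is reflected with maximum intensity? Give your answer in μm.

Ray reflecting at the top interface goes from n = 1.58 toward n = 1.39: no phase shift.
Bottom surface (1.39 → 1.45): reflection off a higher-index medium gives a half-wave phase shift.
The two reflections differ by half a wavelength.
With one net inversion, constructive interference in reflection requires 2 n t = (m + ½) λ.
Minimum at m = 0: t = λ / (4 n) = 406 / (4 × 1.39) = 73.0 nm.

0.0730 μm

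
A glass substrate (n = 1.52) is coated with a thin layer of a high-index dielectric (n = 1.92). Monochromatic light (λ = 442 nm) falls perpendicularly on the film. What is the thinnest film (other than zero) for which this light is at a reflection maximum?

Ray reflecting at the top interface goes from n = 1.0 toward n = 1.92: a half-wave phase shift.
Bottom surface (1.92 → 1.52): reflection off a lower-index medium gives no phase shift.
Net: one phase inversion between the two reflected rays.
With one net inversion, constructive interference in reflection requires 2 n t = (m + ½) λ.
Minimum at m = 0: t = λ / (4 n) = 442 / (4 × 1.92) = 57.6 nm.

57.6 nm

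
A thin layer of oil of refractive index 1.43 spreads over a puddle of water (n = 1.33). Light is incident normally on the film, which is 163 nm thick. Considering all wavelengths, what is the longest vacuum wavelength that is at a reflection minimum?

466 nm

Ray reflecting at the top interface goes from n = 1.0 toward n = 1.43: a half-wave phase shift.
Ray reflecting at the bottom interface goes from n = 1.43 toward n = 1.33: no phase shift.
Net: one phase inversion between the two reflected rays.
For minimum reflection here: 2 n t = m λ.
λ = 2 n t / m. The longest wavelength is m = 1: λ = 2 × 1.43 × 163 / 1.00 = 466 nm.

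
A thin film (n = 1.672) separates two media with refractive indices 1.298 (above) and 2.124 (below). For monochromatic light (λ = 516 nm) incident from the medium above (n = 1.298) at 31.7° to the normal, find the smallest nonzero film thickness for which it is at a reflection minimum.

Top surface (1.298 → 1.672): reflection off a higher-index medium gives a half-wave phase shift.
At the lower boundary (n = 1.672 to n = 2.124) the reflected ray undergoes a half-wave phase shift.
Zero or two π shifts → no net half-wave offset.
With no net inversion, destructive interference in reflection requires 2 n t cos θ_r = (m + ½) λ.
Snell's law: 1.298 sin 31.7° = 1.672 sin θ_r → sin θ_r = 0.408, cos θ_r = 0.913.
Minimum at m = 0: t = λ / (4 n cos θ_r) = 516 / (4 × 1.672 × 0.913) = 84.5 nm.

84.5 nm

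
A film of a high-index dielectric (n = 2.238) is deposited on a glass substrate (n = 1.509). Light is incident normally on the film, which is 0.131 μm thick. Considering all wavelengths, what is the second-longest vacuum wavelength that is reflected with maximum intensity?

391 nm

Ray reflecting at the top interface goes from n = 1.0 toward n = 2.238: a half-wave phase shift.
At the lower boundary (n = 2.238 to n = 1.509) the reflected ray undergoes no phase shift.
Exactly one π shift → a net half-wave offset.
With one net inversion, constructive interference in reflection requires 2 n t = (m + ½) λ.
λ = 2 n t / (m + ½). The second-longest wavelength is m = 1: λ = 2 × 2.238 × 131 / 1.50 = 391 nm.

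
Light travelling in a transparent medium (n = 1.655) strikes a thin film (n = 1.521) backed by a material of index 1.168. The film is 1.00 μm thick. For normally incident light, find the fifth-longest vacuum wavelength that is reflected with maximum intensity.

608 nm

Ray reflecting at the top interface goes from n = 1.655 toward n = 1.521: no phase shift.
At the lower boundary (n = 1.521 to n = 1.168) the reflected ray undergoes no phase shift.
Net: no relative phase inversion (both shifts match).
With no net inversion, constructive interference in reflection requires 2 n t = m λ.
λ = 2 n t / m. The fifth-longest wavelength is m = 5: λ = 2 × 1.521 × 1000 / 5.00 = 608 nm.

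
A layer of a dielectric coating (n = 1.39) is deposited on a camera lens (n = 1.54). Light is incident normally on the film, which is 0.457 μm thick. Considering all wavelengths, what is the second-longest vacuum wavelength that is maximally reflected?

635 nm

Ray reflecting at the top interface goes from n = 1.0 toward n = 1.39: a half-wave phase shift.
At the lower boundary (n = 1.39 to n = 1.54) the reflected ray undergoes a half-wave phase shift.
Zero or two π shifts → no net half-wave offset.
With no net inversion, constructive interference in reflection requires 2 n t = m λ.
λ = 2 n t / m. The second-longest wavelength is m = 2: λ = 2 × 1.39 × 457 / 2.00 = 635 nm.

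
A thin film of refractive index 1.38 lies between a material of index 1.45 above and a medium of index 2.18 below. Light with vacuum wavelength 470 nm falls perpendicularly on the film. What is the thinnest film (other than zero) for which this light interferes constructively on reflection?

Ray reflecting at the top interface goes from n = 1.45 toward n = 1.38: no phase shift.
Bottom surface (1.38 → 2.18): reflection off a higher-index medium gives a half-wave phase shift.
Exactly one π shift → a net half-wave offset.
So the condition for constructive reflection is 2 n t = (m + ½) λ.
Minimum at m = 0: t = λ / (4 n) = 470 / (4 × 1.38) = 85.1 nm.

85.1 nm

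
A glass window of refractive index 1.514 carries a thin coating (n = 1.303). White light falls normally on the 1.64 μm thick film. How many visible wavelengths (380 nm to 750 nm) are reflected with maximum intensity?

At the upper boundary (n = 1.0 to n = 1.303) the reflected ray undergoes a half-wave phase shift.
Ray reflecting at the bottom interface goes from n = 1.303 toward n = 1.514: a half-wave phase shift.
The two reflections carry the same phase change, so no net offset.
For maximum reflection here: 2 n t = m λ.
λ = 2 n t / m = 4274 / m nm.
m=5: 855 nm (IR); m=6: 712 nm (visible); m=7: 611 nm (visible); m=8: 534 nm (visible); m=9: 475 nm (visible); m=10: 427 nm (visible); m=11: 389 nm (visible); m=12: 356 nm (UV).

6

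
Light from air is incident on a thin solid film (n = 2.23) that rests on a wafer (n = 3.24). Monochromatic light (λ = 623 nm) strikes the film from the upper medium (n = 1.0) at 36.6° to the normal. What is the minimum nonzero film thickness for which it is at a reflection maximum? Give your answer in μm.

0.145 μm

At the upper boundary (n = 1.0 to n = 2.23) the reflected ray undergoes a half-wave phase shift.
Bottom surface (2.23 → 3.24): reflection off a higher-index medium gives a half-wave phase shift.
The two reflections carry the same phase change, so no net offset.
So the condition for constructive reflection is 2 n t cos θ_r = m λ.
Snell's law: 1.0 sin 36.6° = 2.23 sin θ_r → sin θ_r = 0.267, cos θ_r = 0.964.
Minimum nonzero at m = 1: t = λ / (2 n cos θ_r) = 623 / (2 × 2.23 × 0.964) = 145 nm.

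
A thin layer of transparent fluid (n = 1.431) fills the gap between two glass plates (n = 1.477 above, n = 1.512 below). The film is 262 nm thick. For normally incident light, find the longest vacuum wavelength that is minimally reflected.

750 nm

Ray reflecting at the top interface goes from n = 1.477 toward n = 1.431: no phase shift.
Bottom surface (1.431 → 1.512): reflection off a higher-index medium gives a half-wave phase shift.
The two reflections differ by half a wavelength.
So the condition for destructive reflection is 2 n t = m λ.
λ = 2 n t / m. The longest wavelength is m = 1: λ = 2 × 1.431 × 262 / 1.00 = 750 nm.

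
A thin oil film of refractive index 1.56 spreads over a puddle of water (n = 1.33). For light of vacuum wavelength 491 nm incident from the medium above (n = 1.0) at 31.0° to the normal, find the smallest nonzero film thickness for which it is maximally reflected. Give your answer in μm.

0.0834 μm

Top surface (1.0 → 1.56): reflection off a higher-index medium gives a half-wave phase shift.
At the lower boundary (n = 1.56 to n = 1.33) the reflected ray undergoes no phase shift.
Exactly one π shift → a net half-wave offset.
For bright reflection here: 2 n t cos θ_r = (m + ½) λ.
Snell's law: 1.0 sin 31.0° = 1.56 sin θ_r → sin θ_r = 0.330, cos θ_r = 0.944.
Minimum at m = 0: t = λ / (4 n cos θ_r) = 491 / (4 × 1.56 × 0.944) = 83.4 nm.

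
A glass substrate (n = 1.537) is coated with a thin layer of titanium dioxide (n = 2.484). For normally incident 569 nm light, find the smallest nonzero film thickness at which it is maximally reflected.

57.3 nm

Ray reflecting at the top interface goes from n = 1.0 toward n = 2.484: a half-wave phase shift.
Bottom surface (2.484 → 1.537): reflection off a lower-index medium gives no phase shift.
Exactly one π shift → a net half-wave offset.
For bright reflection here: 2 n t = (m + ½) λ.
Minimum at m = 0: t = λ / (4 n) = 569 / (4 × 2.484) = 57.3 nm.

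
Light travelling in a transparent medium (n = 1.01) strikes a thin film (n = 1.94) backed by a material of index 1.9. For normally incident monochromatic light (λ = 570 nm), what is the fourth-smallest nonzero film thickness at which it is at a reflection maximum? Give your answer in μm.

0.514 μm

Ray reflecting at the top interface goes from n = 1.01 toward n = 1.94: a half-wave phase shift.
Bottom surface (1.94 → 1.9): reflection off a lower-index medium gives no phase shift.
Exactly one π shift → a net half-wave offset.
For bright reflection here: 2 n t = (m + ½) λ.
The fourth-smallest nonzero thickness corresponds to m = 3: t = (m + ½) λ / (2 n) = 3.50 × 570 / (2 × 1.94) = 514 nm.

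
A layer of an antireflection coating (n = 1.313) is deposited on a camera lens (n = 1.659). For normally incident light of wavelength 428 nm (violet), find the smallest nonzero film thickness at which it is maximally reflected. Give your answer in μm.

0.163 μm

Top surface (1.0 → 1.313): reflection off a higher-index medium gives a half-wave phase shift.
Ray reflecting at the bottom interface goes from n = 1.313 toward n = 1.659: a half-wave phase shift.
Zero or two π shifts → no net half-wave offset.
For bright reflection here: 2 n t = m λ.
Minimum nonzero at m = 1: t = λ / (2 n) = 428 / (2 × 1.313) = 163 nm.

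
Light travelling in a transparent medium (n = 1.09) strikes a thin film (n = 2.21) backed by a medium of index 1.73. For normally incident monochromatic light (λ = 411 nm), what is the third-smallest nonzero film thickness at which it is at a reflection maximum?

At the upper boundary (n = 1.09 to n = 2.21) the reflected ray undergoes a half-wave phase shift.
Bottom surface (2.21 → 1.73): reflection off a lower-index medium gives no phase shift.
The two reflections differ by half a wavelength.
For maximum reflection here: 2 n t = (m + ½) λ.
The third-smallest nonzero thickness corresponds to m = 2: t = (m + ½) λ / (2 n) = 2.50 × 411 / (2 × 2.21) = 232 nm.

232 nm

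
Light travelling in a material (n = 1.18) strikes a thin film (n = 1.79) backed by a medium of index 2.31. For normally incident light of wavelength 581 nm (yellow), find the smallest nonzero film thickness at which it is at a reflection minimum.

81.1 nm

At the upper boundary (n = 1.18 to n = 1.79) the reflected ray undergoes a half-wave phase shift.
Bottom surface (1.79 → 2.31): reflection off a higher-index medium gives a half-wave phase shift.
Zero or two π shifts → no net half-wave offset.
For weak reflection here: 2 n t = (m + ½) λ.
Minimum at m = 0: t = λ / (4 n) = 581 / (4 × 1.79) = 81.1 nm.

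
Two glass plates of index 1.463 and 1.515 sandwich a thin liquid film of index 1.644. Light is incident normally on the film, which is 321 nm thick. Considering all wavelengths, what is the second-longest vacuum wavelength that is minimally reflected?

528 nm

Ray reflecting at the top interface goes from n = 1.463 toward n = 1.644: a half-wave phase shift.
Bottom surface (1.644 → 1.515): reflection off a lower-index medium gives no phase shift.
The two reflections differ by half a wavelength.
With one net inversion, destructive interference in reflection requires 2 n t = m λ.
λ = 2 n t / m. The second-longest wavelength is m = 2: λ = 2 × 1.644 × 321 / 2.00 = 528 nm.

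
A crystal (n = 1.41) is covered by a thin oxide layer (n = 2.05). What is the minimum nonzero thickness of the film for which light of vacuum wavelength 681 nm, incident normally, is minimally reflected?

Top surface (1.0 → 2.05): reflection off a higher-index medium gives a half-wave phase shift.
Bottom surface (2.05 → 1.41): reflection off a lower-index medium gives no phase shift.
The two reflections differ by half a wavelength.
So the condition for destructive reflection is 2 n t = m λ.
Minimum nonzero at m = 1: t = λ / (2 n) = 681 / (2 × 2.05) = 166 nm.

166 nm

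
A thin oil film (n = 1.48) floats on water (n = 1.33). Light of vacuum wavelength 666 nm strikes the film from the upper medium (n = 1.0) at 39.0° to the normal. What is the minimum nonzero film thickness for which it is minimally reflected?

249 nm

At the upper boundary (n = 1.0 to n = 1.48) the reflected ray undergoes a half-wave phase shift.
At the lower boundary (n = 1.48 to n = 1.33) the reflected ray undergoes no phase shift.
The two reflections differ by half a wavelength.
For weak reflection here: 2 n t cos θ_r = m λ.
Snell's law: 1.0 sin 39.0° = 1.48 sin θ_r → sin θ_r = 0.425, cos θ_r = 0.905.
Minimum nonzero at m = 1: t = λ / (2 n cos θ_r) = 666 / (2 × 1.48 × 0.905) = 249 nm.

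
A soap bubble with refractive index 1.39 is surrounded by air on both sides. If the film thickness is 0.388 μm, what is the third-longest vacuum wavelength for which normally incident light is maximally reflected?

At the upper boundary (n = 1.0 to n = 1.39) the reflected ray undergoes a half-wave phase shift.
Bottom surface (1.39 → 1.0): reflection off a lower-index medium gives no phase shift.
The two reflections differ by half a wavelength.
So the condition for constructive reflection is 2 n t = (m + ½) λ.
λ = 2 n t / (m + ½). The third-longest wavelength is m = 2: λ = 2 × 1.39 × 388 / 2.50 = 431 nm.

431 nm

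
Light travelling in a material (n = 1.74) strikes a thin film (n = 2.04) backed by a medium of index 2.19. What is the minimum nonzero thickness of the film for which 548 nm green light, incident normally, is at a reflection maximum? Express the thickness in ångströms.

Ray reflecting at the top interface goes from n = 1.74 toward n = 2.04: a half-wave phase shift.
Bottom surface (2.04 → 2.19): reflection off a higher-index medium gives a half-wave phase shift.
Net: no relative phase inversion (both shifts match).
For maximum reflection here: 2 n t = m λ.
Minimum nonzero at m = 1: t = λ / (2 n) = 548 / (2 × 2.04) = 134 nm.

1343 Å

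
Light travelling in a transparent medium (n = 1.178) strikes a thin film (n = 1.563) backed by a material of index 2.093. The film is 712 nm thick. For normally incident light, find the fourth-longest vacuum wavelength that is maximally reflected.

556 nm

At the upper boundary (n = 1.178 to n = 1.563) the reflected ray undergoes a half-wave phase shift.
Ray reflecting at the bottom interface goes from n = 1.563 toward n = 2.093: a half-wave phase shift.
Net: no relative phase inversion (both shifts match).
With no net inversion, constructive interference in reflection requires 2 n t = m λ.
λ = 2 n t / m. The fourth-longest wavelength is m = 4: λ = 2 × 1.563 × 712 / 4.00 = 556 nm.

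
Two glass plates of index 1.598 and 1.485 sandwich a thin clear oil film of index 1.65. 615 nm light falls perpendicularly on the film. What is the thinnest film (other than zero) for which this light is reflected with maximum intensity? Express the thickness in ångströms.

At the upper boundary (n = 1.598 to n = 1.65) the reflected ray undergoes a half-wave phase shift.
Ray reflecting at the bottom interface goes from n = 1.65 toward n = 1.485: no phase shift.
The two reflections differ by half a wavelength.
For maximum reflection here: 2 n t = (m + ½) λ.
Minimum at m = 0: t = λ / (4 n) = 615 / (4 × 1.65) = 93.2 nm.

932 Å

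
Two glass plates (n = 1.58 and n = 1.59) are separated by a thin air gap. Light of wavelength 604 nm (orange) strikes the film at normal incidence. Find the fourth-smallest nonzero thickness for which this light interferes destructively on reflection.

1208 nm

Top surface (1.58 → 1.0): reflection off a lower-index medium gives no phase shift.
Ray reflecting at the bottom interface goes from n = 1.0 toward n = 1.59: a half-wave phase shift.
The two reflections differ by half a wavelength.
So the condition for destructive reflection is 2 n t = m λ.
The fourth-smallest nonzero thickness corresponds to m = 4: t = m λ / (2 n) = 4.00 × 604 / (2 × 1.0) = 1208 nm.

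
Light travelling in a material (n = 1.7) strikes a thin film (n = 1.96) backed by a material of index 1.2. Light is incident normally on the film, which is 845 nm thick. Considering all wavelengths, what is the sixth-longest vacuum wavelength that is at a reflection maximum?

Top surface (1.7 → 1.96): reflection off a higher-index medium gives a half-wave phase shift.
Bottom surface (1.96 → 1.2): reflection off a lower-index medium gives no phase shift.
The two reflections differ by half a wavelength.
With one net inversion, constructive interference in reflection requires 2 n t = (m + ½) λ.
λ = 2 n t / (m + ½). The sixth-longest wavelength is m = 5: λ = 2 × 1.96 × 845 / 5.50 = 602 nm.

602 nm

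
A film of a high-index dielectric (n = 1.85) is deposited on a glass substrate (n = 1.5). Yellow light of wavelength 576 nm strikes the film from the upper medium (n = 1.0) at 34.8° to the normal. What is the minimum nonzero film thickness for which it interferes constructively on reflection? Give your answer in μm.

0.0818 μm

Top surface (1.0 → 1.85): reflection off a higher-index medium gives a half-wave phase shift.
At the lower boundary (n = 1.85 to n = 1.5) the reflected ray undergoes no phase shift.
Exactly one π shift → a net half-wave offset.
With one net inversion, constructive interference in reflection requires 2 n t cos θ_r = (m + ½) λ.
Snell's law: 1.0 sin 34.8° = 1.85 sin θ_r → sin θ_r = 0.308, cos θ_r = 0.951.
Minimum at m = 0: t = λ / (4 n cos θ_r) = 576 / (4 × 1.85 × 0.951) = 81.8 nm.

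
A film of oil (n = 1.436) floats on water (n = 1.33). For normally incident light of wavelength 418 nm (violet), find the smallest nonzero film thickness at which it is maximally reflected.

Top surface (1.0 → 1.436): reflection off a higher-index medium gives a half-wave phase shift.
At the lower boundary (n = 1.436 to n = 1.33) the reflected ray undergoes no phase shift.
The two reflections differ by half a wavelength.
With one net inversion, constructive interference in reflection requires 2 n t = (m + ½) λ.
Minimum at m = 0: t = λ / (4 n) = 418 / (4 × 1.436) = 72.8 nm.

72.8 nm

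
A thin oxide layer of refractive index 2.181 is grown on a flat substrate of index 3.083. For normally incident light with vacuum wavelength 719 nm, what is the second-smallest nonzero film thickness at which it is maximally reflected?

Top surface (1.0 → 2.181): reflection off a higher-index medium gives a half-wave phase shift.
At the lower boundary (n = 2.181 to n = 3.083) the reflected ray undergoes a half-wave phase shift.
Zero or two π shifts → no net half-wave offset.
So the condition for constructive reflection is 2 n t = m λ.
The second-smallest nonzero thickness corresponds to m = 2: t = m λ / (2 n) = 2.00 × 719 / (2 × 2.181) = 330 nm.

330 nm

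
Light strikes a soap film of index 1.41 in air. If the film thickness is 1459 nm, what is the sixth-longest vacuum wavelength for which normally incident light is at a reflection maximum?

Top surface (1.0 → 1.41): reflection off a higher-index medium gives a half-wave phase shift.
Bottom surface (1.41 → 1.0): reflection off a lower-index medium gives no phase shift.
Net: one phase inversion between the two reflected rays.
So the condition for constructive reflection is 2 n t = (m + ½) λ.
λ = 2 n t / (m + ½). The sixth-longest wavelength is m = 5: λ = 2 × 1.41 × 1459 / 5.50 = 748 nm.

748 nm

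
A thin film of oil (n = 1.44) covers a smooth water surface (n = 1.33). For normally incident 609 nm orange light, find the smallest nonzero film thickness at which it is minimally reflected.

211 nm

Ray reflecting at the top interface goes from n = 1.0 toward n = 1.44: a half-wave phase shift.
Ray reflecting at the bottom interface goes from n = 1.44 toward n = 1.33: no phase shift.
The two reflections differ by half a wavelength.
For dark reflection here: 2 n t = m λ.
Minimum nonzero at m = 1: t = λ / (2 n) = 609 / (2 × 1.44) = 211 nm.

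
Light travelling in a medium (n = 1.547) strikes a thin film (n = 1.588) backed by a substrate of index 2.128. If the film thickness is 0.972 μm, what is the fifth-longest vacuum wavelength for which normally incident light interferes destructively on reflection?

686 nm

Ray reflecting at the top interface goes from n = 1.547 toward n = 1.588: a half-wave phase shift.
At the lower boundary (n = 1.588 to n = 2.128) the reflected ray undergoes a half-wave phase shift.
The two reflections carry the same phase change, so no net offset.
With no net inversion, destructive interference in reflection requires 2 n t = (m + ½) λ.
λ = 2 n t / (m + ½). The fifth-longest wavelength is m = 4: λ = 2 × 1.588 × 972 / 4.50 = 686 nm.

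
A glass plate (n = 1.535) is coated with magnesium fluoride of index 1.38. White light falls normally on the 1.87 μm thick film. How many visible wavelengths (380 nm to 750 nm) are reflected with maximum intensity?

7

Top surface (1.0 → 1.38): reflection off a higher-index medium gives a half-wave phase shift.
At the lower boundary (n = 1.38 to n = 1.535) the reflected ray undergoes a half-wave phase shift.
Net: no relative phase inversion (both shifts match).
For bright reflection here: 2 n t = m λ.
λ = 2 n t / m = 5161 / m nm.
m=6: 860 nm (IR); m=7: 737 nm (visible); m=8: 645 nm (visible); m=9: 573 nm (visible); m=10: 516 nm (visible); m=11: 469 nm (visible); m=12: 430 nm (visible); m=13: 397 nm (visible); m=14: 369 nm (UV).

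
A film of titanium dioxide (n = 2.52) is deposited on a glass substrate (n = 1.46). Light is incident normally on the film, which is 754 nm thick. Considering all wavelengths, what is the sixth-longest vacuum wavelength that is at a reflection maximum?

691 nm

Top surface (1.0 → 2.52): reflection off a higher-index medium gives a half-wave phase shift.
Ray reflecting at the bottom interface goes from n = 2.52 toward n = 1.46: no phase shift.
The two reflections differ by half a wavelength.
So the condition for constructive reflection is 2 n t = (m + ½) λ.
λ = 2 n t / (m + ½). The sixth-longest wavelength is m = 5: λ = 2 × 2.52 × 754 / 5.50 = 691 nm.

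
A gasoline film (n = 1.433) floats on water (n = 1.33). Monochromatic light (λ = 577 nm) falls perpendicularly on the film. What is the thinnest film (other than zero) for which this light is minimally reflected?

201 nm

Ray reflecting at the top interface goes from n = 1.0 toward n = 1.433: a half-wave phase shift.
Bottom surface (1.433 → 1.33): reflection off a lower-index medium gives no phase shift.
The two reflections differ by half a wavelength.
For dark reflection here: 2 n t = m λ.
Minimum nonzero at m = 1: t = λ / (2 n) = 577 / (2 × 1.433) = 201 nm.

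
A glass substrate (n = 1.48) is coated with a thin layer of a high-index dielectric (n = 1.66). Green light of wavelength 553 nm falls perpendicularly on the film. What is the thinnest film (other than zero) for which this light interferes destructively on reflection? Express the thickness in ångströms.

Ray reflecting at the top interface goes from n = 1.0 toward n = 1.66: a half-wave phase shift.
Ray reflecting at the bottom interface goes from n = 1.66 toward n = 1.48: no phase shift.
The two reflections differ by half a wavelength.
With one net inversion, destructive interference in reflection requires 2 n t = m λ.
Minimum nonzero at m = 1: t = λ / (2 n) = 553 / (2 × 1.66) = 167 nm.

1666 Å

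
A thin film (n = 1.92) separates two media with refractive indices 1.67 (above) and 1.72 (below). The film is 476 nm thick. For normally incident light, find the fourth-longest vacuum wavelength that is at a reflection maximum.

At the upper boundary (n = 1.67 to n = 1.92) the reflected ray undergoes a half-wave phase shift.
Ray reflecting at the bottom interface goes from n = 1.92 toward n = 1.72: no phase shift.
The two reflections differ by half a wavelength.
So the condition for constructive reflection is 2 n t = (m + ½) λ.
λ = 2 n t / (m + ½). The fourth-longest wavelength is m = 3: λ = 2 × 1.92 × 476 / 3.50 = 522 nm.

522 nm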